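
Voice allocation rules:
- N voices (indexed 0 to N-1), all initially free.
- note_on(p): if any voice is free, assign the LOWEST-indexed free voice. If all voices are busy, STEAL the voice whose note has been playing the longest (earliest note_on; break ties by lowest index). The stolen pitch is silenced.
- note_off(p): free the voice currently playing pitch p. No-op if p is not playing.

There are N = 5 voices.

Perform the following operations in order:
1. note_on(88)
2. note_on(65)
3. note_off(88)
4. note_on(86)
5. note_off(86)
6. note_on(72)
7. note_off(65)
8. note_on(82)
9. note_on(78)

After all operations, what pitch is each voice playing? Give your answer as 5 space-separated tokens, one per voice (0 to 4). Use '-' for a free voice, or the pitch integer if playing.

Op 1: note_on(88): voice 0 is free -> assigned | voices=[88 - - - -]
Op 2: note_on(65): voice 1 is free -> assigned | voices=[88 65 - - -]
Op 3: note_off(88): free voice 0 | voices=[- 65 - - -]
Op 4: note_on(86): voice 0 is free -> assigned | voices=[86 65 - - -]
Op 5: note_off(86): free voice 0 | voices=[- 65 - - -]
Op 6: note_on(72): voice 0 is free -> assigned | voices=[72 65 - - -]
Op 7: note_off(65): free voice 1 | voices=[72 - - - -]
Op 8: note_on(82): voice 1 is free -> assigned | voices=[72 82 - - -]
Op 9: note_on(78): voice 2 is free -> assigned | voices=[72 82 78 - -]

Answer: 72 82 78 - -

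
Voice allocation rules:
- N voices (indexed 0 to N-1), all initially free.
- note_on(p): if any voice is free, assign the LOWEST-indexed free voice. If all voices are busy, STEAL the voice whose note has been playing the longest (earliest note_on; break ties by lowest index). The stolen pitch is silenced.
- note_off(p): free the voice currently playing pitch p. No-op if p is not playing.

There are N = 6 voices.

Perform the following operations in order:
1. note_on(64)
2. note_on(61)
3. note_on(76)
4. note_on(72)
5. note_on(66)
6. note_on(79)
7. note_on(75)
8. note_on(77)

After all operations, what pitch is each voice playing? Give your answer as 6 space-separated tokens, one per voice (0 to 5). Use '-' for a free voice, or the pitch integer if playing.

Answer: 75 77 76 72 66 79

Derivation:
Op 1: note_on(64): voice 0 is free -> assigned | voices=[64 - - - - -]
Op 2: note_on(61): voice 1 is free -> assigned | voices=[64 61 - - - -]
Op 3: note_on(76): voice 2 is free -> assigned | voices=[64 61 76 - - -]
Op 4: note_on(72): voice 3 is free -> assigned | voices=[64 61 76 72 - -]
Op 5: note_on(66): voice 4 is free -> assigned | voices=[64 61 76 72 66 -]
Op 6: note_on(79): voice 5 is free -> assigned | voices=[64 61 76 72 66 79]
Op 7: note_on(75): all voices busy, STEAL voice 0 (pitch 64, oldest) -> assign | voices=[75 61 76 72 66 79]
Op 8: note_on(77): all voices busy, STEAL voice 1 (pitch 61, oldest) -> assign | voices=[75 77 76 72 66 79]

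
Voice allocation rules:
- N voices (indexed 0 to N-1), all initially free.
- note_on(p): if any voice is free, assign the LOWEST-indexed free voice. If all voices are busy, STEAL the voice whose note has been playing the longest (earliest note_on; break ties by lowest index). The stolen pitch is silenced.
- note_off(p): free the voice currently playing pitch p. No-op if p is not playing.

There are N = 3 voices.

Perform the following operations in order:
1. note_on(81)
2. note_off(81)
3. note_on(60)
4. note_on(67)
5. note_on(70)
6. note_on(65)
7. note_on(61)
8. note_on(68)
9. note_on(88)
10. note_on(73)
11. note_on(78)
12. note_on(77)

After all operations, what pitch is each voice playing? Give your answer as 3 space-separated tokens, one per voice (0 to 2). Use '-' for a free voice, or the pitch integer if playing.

Answer: 77 73 78

Derivation:
Op 1: note_on(81): voice 0 is free -> assigned | voices=[81 - -]
Op 2: note_off(81): free voice 0 | voices=[- - -]
Op 3: note_on(60): voice 0 is free -> assigned | voices=[60 - -]
Op 4: note_on(67): voice 1 is free -> assigned | voices=[60 67 -]
Op 5: note_on(70): voice 2 is free -> assigned | voices=[60 67 70]
Op 6: note_on(65): all voices busy, STEAL voice 0 (pitch 60, oldest) -> assign | voices=[65 67 70]
Op 7: note_on(61): all voices busy, STEAL voice 1 (pitch 67, oldest) -> assign | voices=[65 61 70]
Op 8: note_on(68): all voices busy, STEAL voice 2 (pitch 70, oldest) -> assign | voices=[65 61 68]
Op 9: note_on(88): all voices busy, STEAL voice 0 (pitch 65, oldest) -> assign | voices=[88 61 68]
Op 10: note_on(73): all voices busy, STEAL voice 1 (pitch 61, oldest) -> assign | voices=[88 73 68]
Op 11: note_on(78): all voices busy, STEAL voice 2 (pitch 68, oldest) -> assign | voices=[88 73 78]
Op 12: note_on(77): all voices busy, STEAL voice 0 (pitch 88, oldest) -> assign | voices=[77 73 78]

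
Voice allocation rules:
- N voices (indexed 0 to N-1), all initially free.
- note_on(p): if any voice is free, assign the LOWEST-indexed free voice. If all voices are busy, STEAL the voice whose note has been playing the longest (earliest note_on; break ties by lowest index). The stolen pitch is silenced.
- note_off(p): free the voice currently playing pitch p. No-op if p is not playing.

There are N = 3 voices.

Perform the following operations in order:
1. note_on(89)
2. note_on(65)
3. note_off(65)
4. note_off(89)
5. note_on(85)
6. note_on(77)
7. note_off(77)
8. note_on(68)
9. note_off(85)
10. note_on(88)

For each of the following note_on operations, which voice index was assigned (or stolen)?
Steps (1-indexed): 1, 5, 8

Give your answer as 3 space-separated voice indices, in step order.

Op 1: note_on(89): voice 0 is free -> assigned | voices=[89 - -]
Op 2: note_on(65): voice 1 is free -> assigned | voices=[89 65 -]
Op 3: note_off(65): free voice 1 | voices=[89 - -]
Op 4: note_off(89): free voice 0 | voices=[- - -]
Op 5: note_on(85): voice 0 is free -> assigned | voices=[85 - -]
Op 6: note_on(77): voice 1 is free -> assigned | voices=[85 77 -]
Op 7: note_off(77): free voice 1 | voices=[85 - -]
Op 8: note_on(68): voice 1 is free -> assigned | voices=[85 68 -]
Op 9: note_off(85): free voice 0 | voices=[- 68 -]
Op 10: note_on(88): voice 0 is free -> assigned | voices=[88 68 -]

Answer: 0 0 1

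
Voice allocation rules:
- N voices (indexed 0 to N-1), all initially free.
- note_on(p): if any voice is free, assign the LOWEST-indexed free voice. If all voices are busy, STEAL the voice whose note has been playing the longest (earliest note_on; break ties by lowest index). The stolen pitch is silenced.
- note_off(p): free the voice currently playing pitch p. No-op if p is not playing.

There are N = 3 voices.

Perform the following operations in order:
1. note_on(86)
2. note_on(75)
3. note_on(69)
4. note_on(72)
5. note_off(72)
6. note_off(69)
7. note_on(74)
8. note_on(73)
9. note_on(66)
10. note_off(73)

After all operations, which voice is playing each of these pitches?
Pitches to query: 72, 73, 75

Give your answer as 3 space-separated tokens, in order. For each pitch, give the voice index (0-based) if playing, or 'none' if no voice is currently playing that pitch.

Answer: none none none

Derivation:
Op 1: note_on(86): voice 0 is free -> assigned | voices=[86 - -]
Op 2: note_on(75): voice 1 is free -> assigned | voices=[86 75 -]
Op 3: note_on(69): voice 2 is free -> assigned | voices=[86 75 69]
Op 4: note_on(72): all voices busy, STEAL voice 0 (pitch 86, oldest) -> assign | voices=[72 75 69]
Op 5: note_off(72): free voice 0 | voices=[- 75 69]
Op 6: note_off(69): free voice 2 | voices=[- 75 -]
Op 7: note_on(74): voice 0 is free -> assigned | voices=[74 75 -]
Op 8: note_on(73): voice 2 is free -> assigned | voices=[74 75 73]
Op 9: note_on(66): all voices busy, STEAL voice 1 (pitch 75, oldest) -> assign | voices=[74 66 73]
Op 10: note_off(73): free voice 2 | voices=[74 66 -]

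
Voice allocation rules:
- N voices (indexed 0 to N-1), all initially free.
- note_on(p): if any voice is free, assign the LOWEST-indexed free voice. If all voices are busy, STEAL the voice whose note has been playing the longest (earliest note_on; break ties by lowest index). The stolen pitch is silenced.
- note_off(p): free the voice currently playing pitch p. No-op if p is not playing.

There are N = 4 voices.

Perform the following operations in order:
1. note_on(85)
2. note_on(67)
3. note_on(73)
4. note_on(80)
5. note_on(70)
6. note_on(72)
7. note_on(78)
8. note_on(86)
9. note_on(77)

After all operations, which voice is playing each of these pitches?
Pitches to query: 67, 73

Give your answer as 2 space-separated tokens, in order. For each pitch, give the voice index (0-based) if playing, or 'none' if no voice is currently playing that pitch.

Answer: none none

Derivation:
Op 1: note_on(85): voice 0 is free -> assigned | voices=[85 - - -]
Op 2: note_on(67): voice 1 is free -> assigned | voices=[85 67 - -]
Op 3: note_on(73): voice 2 is free -> assigned | voices=[85 67 73 -]
Op 4: note_on(80): voice 3 is free -> assigned | voices=[85 67 73 80]
Op 5: note_on(70): all voices busy, STEAL voice 0 (pitch 85, oldest) -> assign | voices=[70 67 73 80]
Op 6: note_on(72): all voices busy, STEAL voice 1 (pitch 67, oldest) -> assign | voices=[70 72 73 80]
Op 7: note_on(78): all voices busy, STEAL voice 2 (pitch 73, oldest) -> assign | voices=[70 72 78 80]
Op 8: note_on(86): all voices busy, STEAL voice 3 (pitch 80, oldest) -> assign | voices=[70 72 78 86]
Op 9: note_on(77): all voices busy, STEAL voice 0 (pitch 70, oldest) -> assign | voices=[77 72 78 86]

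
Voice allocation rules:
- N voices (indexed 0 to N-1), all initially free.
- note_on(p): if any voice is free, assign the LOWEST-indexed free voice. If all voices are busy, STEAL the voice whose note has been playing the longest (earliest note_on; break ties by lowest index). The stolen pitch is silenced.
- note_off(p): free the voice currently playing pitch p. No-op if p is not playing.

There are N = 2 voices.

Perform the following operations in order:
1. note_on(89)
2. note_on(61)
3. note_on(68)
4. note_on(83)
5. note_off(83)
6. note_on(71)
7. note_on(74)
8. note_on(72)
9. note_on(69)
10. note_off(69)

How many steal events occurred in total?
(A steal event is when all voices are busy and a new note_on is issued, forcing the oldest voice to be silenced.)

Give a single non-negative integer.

Op 1: note_on(89): voice 0 is free -> assigned | voices=[89 -]
Op 2: note_on(61): voice 1 is free -> assigned | voices=[89 61]
Op 3: note_on(68): all voices busy, STEAL voice 0 (pitch 89, oldest) -> assign | voices=[68 61]
Op 4: note_on(83): all voices busy, STEAL voice 1 (pitch 61, oldest) -> assign | voices=[68 83]
Op 5: note_off(83): free voice 1 | voices=[68 -]
Op 6: note_on(71): voice 1 is free -> assigned | voices=[68 71]
Op 7: note_on(74): all voices busy, STEAL voice 0 (pitch 68, oldest) -> assign | voices=[74 71]
Op 8: note_on(72): all voices busy, STEAL voice 1 (pitch 71, oldest) -> assign | voices=[74 72]
Op 9: note_on(69): all voices busy, STEAL voice 0 (pitch 74, oldest) -> assign | voices=[69 72]
Op 10: note_off(69): free voice 0 | voices=[- 72]

Answer: 5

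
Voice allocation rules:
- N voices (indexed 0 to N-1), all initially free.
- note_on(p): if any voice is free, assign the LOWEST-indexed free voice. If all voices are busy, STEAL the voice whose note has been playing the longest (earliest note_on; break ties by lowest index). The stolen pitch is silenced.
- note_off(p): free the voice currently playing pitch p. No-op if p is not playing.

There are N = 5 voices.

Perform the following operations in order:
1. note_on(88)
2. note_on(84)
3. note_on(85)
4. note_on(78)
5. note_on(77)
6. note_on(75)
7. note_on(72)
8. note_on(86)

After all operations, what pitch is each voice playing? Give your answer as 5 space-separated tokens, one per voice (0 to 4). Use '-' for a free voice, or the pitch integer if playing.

Answer: 75 72 86 78 77

Derivation:
Op 1: note_on(88): voice 0 is free -> assigned | voices=[88 - - - -]
Op 2: note_on(84): voice 1 is free -> assigned | voices=[88 84 - - -]
Op 3: note_on(85): voice 2 is free -> assigned | voices=[88 84 85 - -]
Op 4: note_on(78): voice 3 is free -> assigned | voices=[88 84 85 78 -]
Op 5: note_on(77): voice 4 is free -> assigned | voices=[88 84 85 78 77]
Op 6: note_on(75): all voices busy, STEAL voice 0 (pitch 88, oldest) -> assign | voices=[75 84 85 78 77]
Op 7: note_on(72): all voices busy, STEAL voice 1 (pitch 84, oldest) -> assign | voices=[75 72 85 78 77]
Op 8: note_on(86): all voices busy, STEAL voice 2 (pitch 85, oldest) -> assign | voices=[75 72 86 78 77]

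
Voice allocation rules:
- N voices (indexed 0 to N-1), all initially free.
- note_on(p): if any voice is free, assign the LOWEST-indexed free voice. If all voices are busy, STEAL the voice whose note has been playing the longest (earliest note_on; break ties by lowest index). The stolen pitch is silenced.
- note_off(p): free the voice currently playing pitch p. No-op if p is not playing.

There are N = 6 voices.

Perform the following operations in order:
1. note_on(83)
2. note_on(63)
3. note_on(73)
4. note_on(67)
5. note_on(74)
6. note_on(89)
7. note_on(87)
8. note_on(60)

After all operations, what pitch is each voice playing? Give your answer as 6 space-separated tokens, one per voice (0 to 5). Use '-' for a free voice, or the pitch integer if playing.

Answer: 87 60 73 67 74 89

Derivation:
Op 1: note_on(83): voice 0 is free -> assigned | voices=[83 - - - - -]
Op 2: note_on(63): voice 1 is free -> assigned | voices=[83 63 - - - -]
Op 3: note_on(73): voice 2 is free -> assigned | voices=[83 63 73 - - -]
Op 4: note_on(67): voice 3 is free -> assigned | voices=[83 63 73 67 - -]
Op 5: note_on(74): voice 4 is free -> assigned | voices=[83 63 73 67 74 -]
Op 6: note_on(89): voice 5 is free -> assigned | voices=[83 63 73 67 74 89]
Op 7: note_on(87): all voices busy, STEAL voice 0 (pitch 83, oldest) -> assign | voices=[87 63 73 67 74 89]
Op 8: note_on(60): all voices busy, STEAL voice 1 (pitch 63, oldest) -> assign | voices=[87 60 73 67 74 89]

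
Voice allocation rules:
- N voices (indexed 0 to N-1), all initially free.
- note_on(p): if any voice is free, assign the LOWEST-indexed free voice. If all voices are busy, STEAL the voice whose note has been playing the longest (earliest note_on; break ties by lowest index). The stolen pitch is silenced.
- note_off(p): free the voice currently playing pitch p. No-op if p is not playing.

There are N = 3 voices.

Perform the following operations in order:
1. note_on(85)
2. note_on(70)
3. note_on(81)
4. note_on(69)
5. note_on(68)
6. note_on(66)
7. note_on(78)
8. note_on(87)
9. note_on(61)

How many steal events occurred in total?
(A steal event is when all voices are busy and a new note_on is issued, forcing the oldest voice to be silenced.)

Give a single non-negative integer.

Answer: 6

Derivation:
Op 1: note_on(85): voice 0 is free -> assigned | voices=[85 - -]
Op 2: note_on(70): voice 1 is free -> assigned | voices=[85 70 -]
Op 3: note_on(81): voice 2 is free -> assigned | voices=[85 70 81]
Op 4: note_on(69): all voices busy, STEAL voice 0 (pitch 85, oldest) -> assign | voices=[69 70 81]
Op 5: note_on(68): all voices busy, STEAL voice 1 (pitch 70, oldest) -> assign | voices=[69 68 81]
Op 6: note_on(66): all voices busy, STEAL voice 2 (pitch 81, oldest) -> assign | voices=[69 68 66]
Op 7: note_on(78): all voices busy, STEAL voice 0 (pitch 69, oldest) -> assign | voices=[78 68 66]
Op 8: note_on(87): all voices busy, STEAL voice 1 (pitch 68, oldest) -> assign | voices=[78 87 66]
Op 9: note_on(61): all voices busy, STEAL voice 2 (pitch 66, oldest) -> assign | voices=[78 87 61]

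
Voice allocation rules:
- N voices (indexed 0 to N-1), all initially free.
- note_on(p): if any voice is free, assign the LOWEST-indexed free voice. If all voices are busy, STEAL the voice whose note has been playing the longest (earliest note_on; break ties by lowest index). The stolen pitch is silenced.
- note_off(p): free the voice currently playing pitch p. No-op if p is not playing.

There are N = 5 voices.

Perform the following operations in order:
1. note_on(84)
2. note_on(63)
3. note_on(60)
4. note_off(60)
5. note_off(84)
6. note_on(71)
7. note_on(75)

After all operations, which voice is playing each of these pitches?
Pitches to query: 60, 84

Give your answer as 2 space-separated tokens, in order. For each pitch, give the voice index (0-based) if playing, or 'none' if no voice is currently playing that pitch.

Answer: none none

Derivation:
Op 1: note_on(84): voice 0 is free -> assigned | voices=[84 - - - -]
Op 2: note_on(63): voice 1 is free -> assigned | voices=[84 63 - - -]
Op 3: note_on(60): voice 2 is free -> assigned | voices=[84 63 60 - -]
Op 4: note_off(60): free voice 2 | voices=[84 63 - - -]
Op 5: note_off(84): free voice 0 | voices=[- 63 - - -]
Op 6: note_on(71): voice 0 is free -> assigned | voices=[71 63 - - -]
Op 7: note_on(75): voice 2 is free -> assigned | voices=[71 63 75 - -]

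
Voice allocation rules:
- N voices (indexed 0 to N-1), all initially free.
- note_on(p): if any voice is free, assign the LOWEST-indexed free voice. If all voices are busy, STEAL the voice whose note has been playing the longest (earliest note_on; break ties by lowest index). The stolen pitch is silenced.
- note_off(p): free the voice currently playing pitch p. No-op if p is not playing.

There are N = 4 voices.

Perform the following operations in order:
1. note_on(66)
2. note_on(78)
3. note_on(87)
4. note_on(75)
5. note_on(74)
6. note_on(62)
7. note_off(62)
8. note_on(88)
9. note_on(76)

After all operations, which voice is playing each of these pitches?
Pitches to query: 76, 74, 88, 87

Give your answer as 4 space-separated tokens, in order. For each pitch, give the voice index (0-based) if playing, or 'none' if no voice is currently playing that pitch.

Answer: 2 0 1 none

Derivation:
Op 1: note_on(66): voice 0 is free -> assigned | voices=[66 - - -]
Op 2: note_on(78): voice 1 is free -> assigned | voices=[66 78 - -]
Op 3: note_on(87): voice 2 is free -> assigned | voices=[66 78 87 -]
Op 4: note_on(75): voice 3 is free -> assigned | voices=[66 78 87 75]
Op 5: note_on(74): all voices busy, STEAL voice 0 (pitch 66, oldest) -> assign | voices=[74 78 87 75]
Op 6: note_on(62): all voices busy, STEAL voice 1 (pitch 78, oldest) -> assign | voices=[74 62 87 75]
Op 7: note_off(62): free voice 1 | voices=[74 - 87 75]
Op 8: note_on(88): voice 1 is free -> assigned | voices=[74 88 87 75]
Op 9: note_on(76): all voices busy, STEAL voice 2 (pitch 87, oldest) -> assign | voices=[74 88 76 75]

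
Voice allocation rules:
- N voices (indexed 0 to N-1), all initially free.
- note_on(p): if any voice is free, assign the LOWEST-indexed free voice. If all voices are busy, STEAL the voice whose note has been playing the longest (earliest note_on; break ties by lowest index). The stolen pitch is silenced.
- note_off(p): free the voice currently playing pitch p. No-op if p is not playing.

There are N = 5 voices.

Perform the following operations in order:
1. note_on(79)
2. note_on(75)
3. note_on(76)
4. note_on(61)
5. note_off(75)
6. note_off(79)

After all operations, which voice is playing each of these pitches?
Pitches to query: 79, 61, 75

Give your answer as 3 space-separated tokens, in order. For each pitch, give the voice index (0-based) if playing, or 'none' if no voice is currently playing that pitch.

Answer: none 3 none

Derivation:
Op 1: note_on(79): voice 0 is free -> assigned | voices=[79 - - - -]
Op 2: note_on(75): voice 1 is free -> assigned | voices=[79 75 - - -]
Op 3: note_on(76): voice 2 is free -> assigned | voices=[79 75 76 - -]
Op 4: note_on(61): voice 3 is free -> assigned | voices=[79 75 76 61 -]
Op 5: note_off(75): free voice 1 | voices=[79 - 76 61 -]
Op 6: note_off(79): free voice 0 | voices=[- - 76 61 -]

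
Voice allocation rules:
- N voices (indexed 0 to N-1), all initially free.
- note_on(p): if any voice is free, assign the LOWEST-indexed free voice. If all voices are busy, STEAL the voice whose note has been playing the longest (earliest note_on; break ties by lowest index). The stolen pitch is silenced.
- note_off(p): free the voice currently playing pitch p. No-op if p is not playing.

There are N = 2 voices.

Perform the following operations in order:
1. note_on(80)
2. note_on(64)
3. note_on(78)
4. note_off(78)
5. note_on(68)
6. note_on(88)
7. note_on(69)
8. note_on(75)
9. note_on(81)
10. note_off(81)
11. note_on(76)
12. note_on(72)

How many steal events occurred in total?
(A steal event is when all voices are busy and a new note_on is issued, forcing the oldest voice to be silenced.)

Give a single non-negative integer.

Answer: 6

Derivation:
Op 1: note_on(80): voice 0 is free -> assigned | voices=[80 -]
Op 2: note_on(64): voice 1 is free -> assigned | voices=[80 64]
Op 3: note_on(78): all voices busy, STEAL voice 0 (pitch 80, oldest) -> assign | voices=[78 64]
Op 4: note_off(78): free voice 0 | voices=[- 64]
Op 5: note_on(68): voice 0 is free -> assigned | voices=[68 64]
Op 6: note_on(88): all voices busy, STEAL voice 1 (pitch 64, oldest) -> assign | voices=[68 88]
Op 7: note_on(69): all voices busy, STEAL voice 0 (pitch 68, oldest) -> assign | voices=[69 88]
Op 8: note_on(75): all voices busy, STEAL voice 1 (pitch 88, oldest) -> assign | voices=[69 75]
Op 9: note_on(81): all voices busy, STEAL voice 0 (pitch 69, oldest) -> assign | voices=[81 75]
Op 10: note_off(81): free voice 0 | voices=[- 75]
Op 11: note_on(76): voice 0 is free -> assigned | voices=[76 75]
Op 12: note_on(72): all voices busy, STEAL voice 1 (pitch 75, oldest) -> assign | voices=[76 72]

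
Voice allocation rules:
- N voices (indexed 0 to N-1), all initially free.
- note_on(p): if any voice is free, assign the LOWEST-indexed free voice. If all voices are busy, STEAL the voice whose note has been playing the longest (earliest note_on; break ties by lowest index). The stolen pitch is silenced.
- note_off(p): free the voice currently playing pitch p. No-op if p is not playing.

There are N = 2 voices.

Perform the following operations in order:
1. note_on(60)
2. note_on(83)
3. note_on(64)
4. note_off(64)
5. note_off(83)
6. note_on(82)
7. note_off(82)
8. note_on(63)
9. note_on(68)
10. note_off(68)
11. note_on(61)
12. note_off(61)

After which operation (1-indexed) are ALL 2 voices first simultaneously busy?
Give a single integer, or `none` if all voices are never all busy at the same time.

Op 1: note_on(60): voice 0 is free -> assigned | voices=[60 -]
Op 2: note_on(83): voice 1 is free -> assigned | voices=[60 83]
Op 3: note_on(64): all voices busy, STEAL voice 0 (pitch 60, oldest) -> assign | voices=[64 83]
Op 4: note_off(64): free voice 0 | voices=[- 83]
Op 5: note_off(83): free voice 1 | voices=[- -]
Op 6: note_on(82): voice 0 is free -> assigned | voices=[82 -]
Op 7: note_off(82): free voice 0 | voices=[- -]
Op 8: note_on(63): voice 0 is free -> assigned | voices=[63 -]
Op 9: note_on(68): voice 1 is free -> assigned | voices=[63 68]
Op 10: note_off(68): free voice 1 | voices=[63 -]
Op 11: note_on(61): voice 1 is free -> assigned | voices=[63 61]
Op 12: note_off(61): free voice 1 | voices=[63 -]

Answer: 2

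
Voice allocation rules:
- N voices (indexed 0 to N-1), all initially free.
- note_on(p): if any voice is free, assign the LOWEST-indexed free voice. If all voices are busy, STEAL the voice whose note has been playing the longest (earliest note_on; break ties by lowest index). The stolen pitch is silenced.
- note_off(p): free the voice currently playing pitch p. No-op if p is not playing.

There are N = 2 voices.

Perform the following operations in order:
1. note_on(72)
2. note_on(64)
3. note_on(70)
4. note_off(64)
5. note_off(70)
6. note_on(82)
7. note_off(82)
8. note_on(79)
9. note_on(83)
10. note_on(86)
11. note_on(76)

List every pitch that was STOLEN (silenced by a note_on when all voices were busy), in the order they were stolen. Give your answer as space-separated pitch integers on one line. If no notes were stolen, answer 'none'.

Answer: 72 79 83

Derivation:
Op 1: note_on(72): voice 0 is free -> assigned | voices=[72 -]
Op 2: note_on(64): voice 1 is free -> assigned | voices=[72 64]
Op 3: note_on(70): all voices busy, STEAL voice 0 (pitch 72, oldest) -> assign | voices=[70 64]
Op 4: note_off(64): free voice 1 | voices=[70 -]
Op 5: note_off(70): free voice 0 | voices=[- -]
Op 6: note_on(82): voice 0 is free -> assigned | voices=[82 -]
Op 7: note_off(82): free voice 0 | voices=[- -]
Op 8: note_on(79): voice 0 is free -> assigned | voices=[79 -]
Op 9: note_on(83): voice 1 is free -> assigned | voices=[79 83]
Op 10: note_on(86): all voices busy, STEAL voice 0 (pitch 79, oldest) -> assign | voices=[86 83]
Op 11: note_on(76): all voices busy, STEAL voice 1 (pitch 83, oldest) -> assign | voices=[86 76]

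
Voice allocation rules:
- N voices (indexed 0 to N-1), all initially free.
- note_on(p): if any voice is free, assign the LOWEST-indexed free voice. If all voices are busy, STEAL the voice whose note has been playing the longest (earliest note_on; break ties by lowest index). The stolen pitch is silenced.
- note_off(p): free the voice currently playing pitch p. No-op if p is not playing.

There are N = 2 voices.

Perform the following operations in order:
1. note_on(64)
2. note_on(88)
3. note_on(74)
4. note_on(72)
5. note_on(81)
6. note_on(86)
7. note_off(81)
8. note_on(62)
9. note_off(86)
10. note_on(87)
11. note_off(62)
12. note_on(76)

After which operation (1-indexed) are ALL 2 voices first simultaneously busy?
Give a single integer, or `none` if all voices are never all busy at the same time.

Op 1: note_on(64): voice 0 is free -> assigned | voices=[64 -]
Op 2: note_on(88): voice 1 is free -> assigned | voices=[64 88]
Op 3: note_on(74): all voices busy, STEAL voice 0 (pitch 64, oldest) -> assign | voices=[74 88]
Op 4: note_on(72): all voices busy, STEAL voice 1 (pitch 88, oldest) -> assign | voices=[74 72]
Op 5: note_on(81): all voices busy, STEAL voice 0 (pitch 74, oldest) -> assign | voices=[81 72]
Op 6: note_on(86): all voices busy, STEAL voice 1 (pitch 72, oldest) -> assign | voices=[81 86]
Op 7: note_off(81): free voice 0 | voices=[- 86]
Op 8: note_on(62): voice 0 is free -> assigned | voices=[62 86]
Op 9: note_off(86): free voice 1 | voices=[62 -]
Op 10: note_on(87): voice 1 is free -> assigned | voices=[62 87]
Op 11: note_off(62): free voice 0 | voices=[- 87]
Op 12: note_on(76): voice 0 is free -> assigned | voices=[76 87]

Answer: 2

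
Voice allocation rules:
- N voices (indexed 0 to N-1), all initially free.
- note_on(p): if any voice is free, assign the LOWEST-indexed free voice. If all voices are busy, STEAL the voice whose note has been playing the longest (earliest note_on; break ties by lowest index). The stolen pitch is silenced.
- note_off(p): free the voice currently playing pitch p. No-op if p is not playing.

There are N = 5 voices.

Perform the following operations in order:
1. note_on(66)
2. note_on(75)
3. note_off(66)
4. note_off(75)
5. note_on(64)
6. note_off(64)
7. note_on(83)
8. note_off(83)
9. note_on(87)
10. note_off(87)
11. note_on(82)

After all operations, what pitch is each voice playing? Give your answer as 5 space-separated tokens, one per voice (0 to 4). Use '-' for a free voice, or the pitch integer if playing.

Op 1: note_on(66): voice 0 is free -> assigned | voices=[66 - - - -]
Op 2: note_on(75): voice 1 is free -> assigned | voices=[66 75 - - -]
Op 3: note_off(66): free voice 0 | voices=[- 75 - - -]
Op 4: note_off(75): free voice 1 | voices=[- - - - -]
Op 5: note_on(64): voice 0 is free -> assigned | voices=[64 - - - -]
Op 6: note_off(64): free voice 0 | voices=[- - - - -]
Op 7: note_on(83): voice 0 is free -> assigned | voices=[83 - - - -]
Op 8: note_off(83): free voice 0 | voices=[- - - - -]
Op 9: note_on(87): voice 0 is free -> assigned | voices=[87 - - - -]
Op 10: note_off(87): free voice 0 | voices=[- - - - -]
Op 11: note_on(82): voice 0 is free -> assigned | voices=[82 - - - -]

Answer: 82 - - - -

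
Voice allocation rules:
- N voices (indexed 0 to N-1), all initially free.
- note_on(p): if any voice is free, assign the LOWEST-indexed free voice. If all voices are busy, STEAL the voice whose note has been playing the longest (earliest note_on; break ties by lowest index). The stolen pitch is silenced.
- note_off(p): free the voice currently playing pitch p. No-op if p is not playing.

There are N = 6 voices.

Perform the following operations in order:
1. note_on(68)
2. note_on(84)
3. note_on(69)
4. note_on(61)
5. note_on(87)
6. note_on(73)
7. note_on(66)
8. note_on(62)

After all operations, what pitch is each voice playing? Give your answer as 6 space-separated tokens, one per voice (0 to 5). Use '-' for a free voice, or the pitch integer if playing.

Op 1: note_on(68): voice 0 is free -> assigned | voices=[68 - - - - -]
Op 2: note_on(84): voice 1 is free -> assigned | voices=[68 84 - - - -]
Op 3: note_on(69): voice 2 is free -> assigned | voices=[68 84 69 - - -]
Op 4: note_on(61): voice 3 is free -> assigned | voices=[68 84 69 61 - -]
Op 5: note_on(87): voice 4 is free -> assigned | voices=[68 84 69 61 87 -]
Op 6: note_on(73): voice 5 is free -> assigned | voices=[68 84 69 61 87 73]
Op 7: note_on(66): all voices busy, STEAL voice 0 (pitch 68, oldest) -> assign | voices=[66 84 69 61 87 73]
Op 8: note_on(62): all voices busy, STEAL voice 1 (pitch 84, oldest) -> assign | voices=[66 62 69 61 87 73]

Answer: 66 62 69 61 87 73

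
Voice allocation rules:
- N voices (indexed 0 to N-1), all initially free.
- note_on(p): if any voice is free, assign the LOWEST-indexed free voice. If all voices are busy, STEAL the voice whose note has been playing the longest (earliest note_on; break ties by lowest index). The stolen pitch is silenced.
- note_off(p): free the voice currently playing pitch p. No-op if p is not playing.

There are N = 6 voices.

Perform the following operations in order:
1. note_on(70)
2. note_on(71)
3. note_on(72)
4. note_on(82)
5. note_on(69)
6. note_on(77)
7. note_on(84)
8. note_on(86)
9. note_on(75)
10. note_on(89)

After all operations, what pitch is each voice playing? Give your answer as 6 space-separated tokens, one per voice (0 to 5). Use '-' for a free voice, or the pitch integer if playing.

Answer: 84 86 75 89 69 77

Derivation:
Op 1: note_on(70): voice 0 is free -> assigned | voices=[70 - - - - -]
Op 2: note_on(71): voice 1 is free -> assigned | voices=[70 71 - - - -]
Op 3: note_on(72): voice 2 is free -> assigned | voices=[70 71 72 - - -]
Op 4: note_on(82): voice 3 is free -> assigned | voices=[70 71 72 82 - -]
Op 5: note_on(69): voice 4 is free -> assigned | voices=[70 71 72 82 69 -]
Op 6: note_on(77): voice 5 is free -> assigned | voices=[70 71 72 82 69 77]
Op 7: note_on(84): all voices busy, STEAL voice 0 (pitch 70, oldest) -> assign | voices=[84 71 72 82 69 77]
Op 8: note_on(86): all voices busy, STEAL voice 1 (pitch 71, oldest) -> assign | voices=[84 86 72 82 69 77]
Op 9: note_on(75): all voices busy, STEAL voice 2 (pitch 72, oldest) -> assign | voices=[84 86 75 82 69 77]
Op 10: note_on(89): all voices busy, STEAL voice 3 (pitch 82, oldest) -> assign | voices=[84 86 75 89 69 77]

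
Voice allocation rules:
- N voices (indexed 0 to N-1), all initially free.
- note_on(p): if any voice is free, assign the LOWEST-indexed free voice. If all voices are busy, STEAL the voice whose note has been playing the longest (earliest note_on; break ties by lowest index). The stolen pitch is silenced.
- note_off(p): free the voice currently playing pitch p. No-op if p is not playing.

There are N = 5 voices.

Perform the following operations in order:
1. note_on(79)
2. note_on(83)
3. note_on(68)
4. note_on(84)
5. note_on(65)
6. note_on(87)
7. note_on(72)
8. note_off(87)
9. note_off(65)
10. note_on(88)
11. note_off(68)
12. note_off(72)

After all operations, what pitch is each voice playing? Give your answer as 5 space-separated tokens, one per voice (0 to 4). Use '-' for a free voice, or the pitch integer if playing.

Answer: 88 - - 84 -

Derivation:
Op 1: note_on(79): voice 0 is free -> assigned | voices=[79 - - - -]
Op 2: note_on(83): voice 1 is free -> assigned | voices=[79 83 - - -]
Op 3: note_on(68): voice 2 is free -> assigned | voices=[79 83 68 - -]
Op 4: note_on(84): voice 3 is free -> assigned | voices=[79 83 68 84 -]
Op 5: note_on(65): voice 4 is free -> assigned | voices=[79 83 68 84 65]
Op 6: note_on(87): all voices busy, STEAL voice 0 (pitch 79, oldest) -> assign | voices=[87 83 68 84 65]
Op 7: note_on(72): all voices busy, STEAL voice 1 (pitch 83, oldest) -> assign | voices=[87 72 68 84 65]
Op 8: note_off(87): free voice 0 | voices=[- 72 68 84 65]
Op 9: note_off(65): free voice 4 | voices=[- 72 68 84 -]
Op 10: note_on(88): voice 0 is free -> assigned | voices=[88 72 68 84 -]
Op 11: note_off(68): free voice 2 | voices=[88 72 - 84 -]
Op 12: note_off(72): free voice 1 | voices=[88 - - 84 -]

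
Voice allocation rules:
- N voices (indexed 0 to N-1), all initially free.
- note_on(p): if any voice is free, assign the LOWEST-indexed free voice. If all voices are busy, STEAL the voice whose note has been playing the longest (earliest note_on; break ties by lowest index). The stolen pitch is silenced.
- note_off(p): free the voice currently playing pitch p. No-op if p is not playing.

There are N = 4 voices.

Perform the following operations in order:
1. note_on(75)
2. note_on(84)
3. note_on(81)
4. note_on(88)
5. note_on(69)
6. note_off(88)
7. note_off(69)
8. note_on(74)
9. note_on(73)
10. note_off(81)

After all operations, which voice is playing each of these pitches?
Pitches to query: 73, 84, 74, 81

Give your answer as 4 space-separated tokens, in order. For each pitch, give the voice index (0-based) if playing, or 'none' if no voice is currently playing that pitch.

Answer: 3 1 0 none

Derivation:
Op 1: note_on(75): voice 0 is free -> assigned | voices=[75 - - -]
Op 2: note_on(84): voice 1 is free -> assigned | voices=[75 84 - -]
Op 3: note_on(81): voice 2 is free -> assigned | voices=[75 84 81 -]
Op 4: note_on(88): voice 3 is free -> assigned | voices=[75 84 81 88]
Op 5: note_on(69): all voices busy, STEAL voice 0 (pitch 75, oldest) -> assign | voices=[69 84 81 88]
Op 6: note_off(88): free voice 3 | voices=[69 84 81 -]
Op 7: note_off(69): free voice 0 | voices=[- 84 81 -]
Op 8: note_on(74): voice 0 is free -> assigned | voices=[74 84 81 -]
Op 9: note_on(73): voice 3 is free -> assigned | voices=[74 84 81 73]
Op 10: note_off(81): free voice 2 | voices=[74 84 - 73]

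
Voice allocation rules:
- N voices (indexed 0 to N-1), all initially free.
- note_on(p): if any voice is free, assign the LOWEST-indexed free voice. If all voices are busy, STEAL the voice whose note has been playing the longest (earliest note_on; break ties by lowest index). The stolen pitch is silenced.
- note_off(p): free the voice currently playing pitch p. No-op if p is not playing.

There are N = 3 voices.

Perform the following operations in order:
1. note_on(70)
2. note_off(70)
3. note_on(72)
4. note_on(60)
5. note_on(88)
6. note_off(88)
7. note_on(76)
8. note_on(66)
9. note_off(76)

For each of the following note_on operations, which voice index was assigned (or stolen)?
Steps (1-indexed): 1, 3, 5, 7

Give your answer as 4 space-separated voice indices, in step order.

Op 1: note_on(70): voice 0 is free -> assigned | voices=[70 - -]
Op 2: note_off(70): free voice 0 | voices=[- - -]
Op 3: note_on(72): voice 0 is free -> assigned | voices=[72 - -]
Op 4: note_on(60): voice 1 is free -> assigned | voices=[72 60 -]
Op 5: note_on(88): voice 2 is free -> assigned | voices=[72 60 88]
Op 6: note_off(88): free voice 2 | voices=[72 60 -]
Op 7: note_on(76): voice 2 is free -> assigned | voices=[72 60 76]
Op 8: note_on(66): all voices busy, STEAL voice 0 (pitch 72, oldest) -> assign | voices=[66 60 76]
Op 9: note_off(76): free voice 2 | voices=[66 60 -]

Answer: 0 0 2 2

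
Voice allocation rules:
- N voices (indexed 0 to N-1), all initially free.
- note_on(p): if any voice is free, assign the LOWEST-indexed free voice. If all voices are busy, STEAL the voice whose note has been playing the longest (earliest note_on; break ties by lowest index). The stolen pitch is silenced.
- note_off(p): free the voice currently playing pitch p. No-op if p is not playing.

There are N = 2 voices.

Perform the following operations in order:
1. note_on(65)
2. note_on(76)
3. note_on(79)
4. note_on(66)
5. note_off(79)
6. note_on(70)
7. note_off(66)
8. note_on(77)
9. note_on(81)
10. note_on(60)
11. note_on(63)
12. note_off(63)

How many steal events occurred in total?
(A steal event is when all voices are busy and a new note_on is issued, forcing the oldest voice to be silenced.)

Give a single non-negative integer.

Op 1: note_on(65): voice 0 is free -> assigned | voices=[65 -]
Op 2: note_on(76): voice 1 is free -> assigned | voices=[65 76]
Op 3: note_on(79): all voices busy, STEAL voice 0 (pitch 65, oldest) -> assign | voices=[79 76]
Op 4: note_on(66): all voices busy, STEAL voice 1 (pitch 76, oldest) -> assign | voices=[79 66]
Op 5: note_off(79): free voice 0 | voices=[- 66]
Op 6: note_on(70): voice 0 is free -> assigned | voices=[70 66]
Op 7: note_off(66): free voice 1 | voices=[70 -]
Op 8: note_on(77): voice 1 is free -> assigned | voices=[70 77]
Op 9: note_on(81): all voices busy, STEAL voice 0 (pitch 70, oldest) -> assign | voices=[81 77]
Op 10: note_on(60): all voices busy, STEAL voice 1 (pitch 77, oldest) -> assign | voices=[81 60]
Op 11: note_on(63): all voices busy, STEAL voice 0 (pitch 81, oldest) -> assign | voices=[63 60]
Op 12: note_off(63): free voice 0 | voices=[- 60]

Answer: 5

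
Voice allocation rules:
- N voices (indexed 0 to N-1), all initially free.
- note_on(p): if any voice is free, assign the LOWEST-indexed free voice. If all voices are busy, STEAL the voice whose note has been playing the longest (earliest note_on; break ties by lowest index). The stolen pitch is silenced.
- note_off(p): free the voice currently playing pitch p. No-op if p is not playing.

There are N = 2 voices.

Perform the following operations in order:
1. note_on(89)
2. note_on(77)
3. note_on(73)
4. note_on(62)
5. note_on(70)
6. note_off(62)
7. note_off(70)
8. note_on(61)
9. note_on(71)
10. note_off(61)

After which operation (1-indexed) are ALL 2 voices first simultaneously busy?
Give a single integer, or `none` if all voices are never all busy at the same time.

Op 1: note_on(89): voice 0 is free -> assigned | voices=[89 -]
Op 2: note_on(77): voice 1 is free -> assigned | voices=[89 77]
Op 3: note_on(73): all voices busy, STEAL voice 0 (pitch 89, oldest) -> assign | voices=[73 77]
Op 4: note_on(62): all voices busy, STEAL voice 1 (pitch 77, oldest) -> assign | voices=[73 62]
Op 5: note_on(70): all voices busy, STEAL voice 0 (pitch 73, oldest) -> assign | voices=[70 62]
Op 6: note_off(62): free voice 1 | voices=[70 -]
Op 7: note_off(70): free voice 0 | voices=[- -]
Op 8: note_on(61): voice 0 is free -> assigned | voices=[61 -]
Op 9: note_on(71): voice 1 is free -> assigned | voices=[61 71]
Op 10: note_off(61): free voice 0 | voices=[- 71]

Answer: 2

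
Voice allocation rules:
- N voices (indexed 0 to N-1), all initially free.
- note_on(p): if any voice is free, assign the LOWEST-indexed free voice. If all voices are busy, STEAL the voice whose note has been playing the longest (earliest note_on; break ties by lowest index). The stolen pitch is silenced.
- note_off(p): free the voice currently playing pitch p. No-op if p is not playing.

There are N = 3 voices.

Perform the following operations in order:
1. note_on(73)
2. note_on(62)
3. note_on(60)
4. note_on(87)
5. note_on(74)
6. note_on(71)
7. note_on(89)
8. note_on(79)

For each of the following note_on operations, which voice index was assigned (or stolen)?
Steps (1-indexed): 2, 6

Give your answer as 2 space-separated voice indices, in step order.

Op 1: note_on(73): voice 0 is free -> assigned | voices=[73 - -]
Op 2: note_on(62): voice 1 is free -> assigned | voices=[73 62 -]
Op 3: note_on(60): voice 2 is free -> assigned | voices=[73 62 60]
Op 4: note_on(87): all voices busy, STEAL voice 0 (pitch 73, oldest) -> assign | voices=[87 62 60]
Op 5: note_on(74): all voices busy, STEAL voice 1 (pitch 62, oldest) -> assign | voices=[87 74 60]
Op 6: note_on(71): all voices busy, STEAL voice 2 (pitch 60, oldest) -> assign | voices=[87 74 71]
Op 7: note_on(89): all voices busy, STEAL voice 0 (pitch 87, oldest) -> assign | voices=[89 74 71]
Op 8: note_on(79): all voices busy, STEAL voice 1 (pitch 74, oldest) -> assign | voices=[89 79 71]

Answer: 1 2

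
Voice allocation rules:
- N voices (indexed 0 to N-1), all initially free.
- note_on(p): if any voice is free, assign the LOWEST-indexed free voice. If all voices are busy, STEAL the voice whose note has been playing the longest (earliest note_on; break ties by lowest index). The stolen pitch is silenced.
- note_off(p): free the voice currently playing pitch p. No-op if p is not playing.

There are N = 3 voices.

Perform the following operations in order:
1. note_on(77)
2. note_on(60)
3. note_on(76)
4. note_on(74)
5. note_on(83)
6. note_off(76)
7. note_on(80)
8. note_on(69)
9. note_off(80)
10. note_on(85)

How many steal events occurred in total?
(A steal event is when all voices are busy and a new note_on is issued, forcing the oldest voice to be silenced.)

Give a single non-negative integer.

Answer: 3

Derivation:
Op 1: note_on(77): voice 0 is free -> assigned | voices=[77 - -]
Op 2: note_on(60): voice 1 is free -> assigned | voices=[77 60 -]
Op 3: note_on(76): voice 2 is free -> assigned | voices=[77 60 76]
Op 4: note_on(74): all voices busy, STEAL voice 0 (pitch 77, oldest) -> assign | voices=[74 60 76]
Op 5: note_on(83): all voices busy, STEAL voice 1 (pitch 60, oldest) -> assign | voices=[74 83 76]
Op 6: note_off(76): free voice 2 | voices=[74 83 -]
Op 7: note_on(80): voice 2 is free -> assigned | voices=[74 83 80]
Op 8: note_on(69): all voices busy, STEAL voice 0 (pitch 74, oldest) -> assign | voices=[69 83 80]
Op 9: note_off(80): free voice 2 | voices=[69 83 -]
Op 10: note_on(85): voice 2 is free -> assigned | voices=[69 83 85]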